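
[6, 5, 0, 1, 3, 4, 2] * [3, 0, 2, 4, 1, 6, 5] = [5, 6, 3, 0, 4, 1, 2]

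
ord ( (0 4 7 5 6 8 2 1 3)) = 9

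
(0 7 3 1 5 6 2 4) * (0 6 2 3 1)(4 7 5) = (0 5 2 7 1 4 6 3)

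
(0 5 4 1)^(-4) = ()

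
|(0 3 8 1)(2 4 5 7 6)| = 20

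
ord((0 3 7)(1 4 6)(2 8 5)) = 3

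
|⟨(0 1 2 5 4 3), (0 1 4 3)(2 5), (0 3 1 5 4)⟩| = 720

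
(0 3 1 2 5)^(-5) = ()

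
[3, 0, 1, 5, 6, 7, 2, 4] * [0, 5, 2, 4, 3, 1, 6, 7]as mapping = [0→4, 1→0, 2→5, 3→1, 4→6, 5→7, 6→2, 7→3]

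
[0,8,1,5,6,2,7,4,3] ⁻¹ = [0,2,5,8,7,3,4,6,1] 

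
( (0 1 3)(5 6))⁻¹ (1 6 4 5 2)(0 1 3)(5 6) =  (2 3 5 4 6)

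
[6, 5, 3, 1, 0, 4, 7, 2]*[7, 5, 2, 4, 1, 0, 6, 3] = [6, 0, 4, 5, 7, 1, 3, 2]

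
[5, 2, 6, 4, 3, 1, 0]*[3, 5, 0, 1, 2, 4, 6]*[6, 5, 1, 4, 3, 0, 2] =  [3, 6, 2, 1, 5, 0, 4]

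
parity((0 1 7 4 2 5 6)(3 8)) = odd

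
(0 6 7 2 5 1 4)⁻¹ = (0 4 1 5 2 7 6)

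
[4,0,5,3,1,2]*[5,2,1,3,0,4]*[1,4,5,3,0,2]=[1,2,0,3,5,4]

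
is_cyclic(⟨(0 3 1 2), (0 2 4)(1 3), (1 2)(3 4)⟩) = no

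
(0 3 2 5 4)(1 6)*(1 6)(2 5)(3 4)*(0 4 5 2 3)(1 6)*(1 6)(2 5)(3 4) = (0 2 4 3 5)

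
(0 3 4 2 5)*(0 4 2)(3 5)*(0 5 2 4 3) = (0 2)(3 4 5)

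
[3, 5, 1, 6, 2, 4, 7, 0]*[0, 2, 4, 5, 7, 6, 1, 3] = [5, 6, 2, 1, 4, 7, 3, 0]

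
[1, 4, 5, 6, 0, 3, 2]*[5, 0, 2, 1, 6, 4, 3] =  [0, 6, 4, 3, 5, 1, 2]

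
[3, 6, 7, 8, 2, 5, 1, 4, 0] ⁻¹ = [8, 6, 4, 0, 7, 5, 1, 2, 3] 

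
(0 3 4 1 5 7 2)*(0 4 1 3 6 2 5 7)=(0 6 2 4 3 1 7 5)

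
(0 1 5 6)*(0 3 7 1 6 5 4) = (0 6 3 7 1 4)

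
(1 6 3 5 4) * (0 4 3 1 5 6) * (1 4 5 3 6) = (0 5 6 4 3 1)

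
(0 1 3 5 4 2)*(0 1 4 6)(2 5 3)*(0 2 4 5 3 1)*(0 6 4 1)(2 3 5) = (0 2 6 3)(4 5)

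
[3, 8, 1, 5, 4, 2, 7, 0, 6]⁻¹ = [7, 2, 5, 0, 4, 3, 8, 6, 1]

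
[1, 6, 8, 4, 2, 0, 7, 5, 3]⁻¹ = [5, 0, 4, 8, 3, 7, 1, 6, 2]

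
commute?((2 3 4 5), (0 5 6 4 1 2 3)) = no:(2 3 4 5)*(0 5 6 4 1 2 3) = (0 5 3 1 2)(4 6), (0 5 6 4 1 2 3)*(2 3 4 5) = (0 2 4 1 3)(5 6)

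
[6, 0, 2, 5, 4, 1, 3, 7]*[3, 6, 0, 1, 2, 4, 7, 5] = [7, 3, 0, 4, 2, 6, 1, 5]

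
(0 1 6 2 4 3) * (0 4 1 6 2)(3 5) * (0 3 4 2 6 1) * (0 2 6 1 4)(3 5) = (0 4 3 6 5)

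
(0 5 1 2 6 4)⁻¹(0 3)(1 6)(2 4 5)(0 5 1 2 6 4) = (0 1 6)(2 4)(3 5)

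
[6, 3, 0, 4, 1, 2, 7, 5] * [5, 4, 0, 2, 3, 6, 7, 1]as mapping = [0→7, 1→2, 2→5, 3→3, 4→4, 5→0, 6→1, 7→6]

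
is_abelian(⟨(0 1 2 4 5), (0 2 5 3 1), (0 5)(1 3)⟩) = no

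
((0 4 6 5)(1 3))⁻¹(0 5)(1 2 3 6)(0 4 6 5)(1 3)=(0 4)(1 5 3 2)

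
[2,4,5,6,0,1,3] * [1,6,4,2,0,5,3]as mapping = [0→4,1→0,2→5,3→3,4→1,5→6,6→2]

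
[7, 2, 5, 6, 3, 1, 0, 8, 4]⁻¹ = [6, 5, 1, 4, 8, 2, 3, 0, 7]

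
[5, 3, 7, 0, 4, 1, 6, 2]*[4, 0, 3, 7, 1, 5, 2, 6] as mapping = [0→5, 1→7, 2→6, 3→4, 4→1, 5→0, 6→2, 7→3] 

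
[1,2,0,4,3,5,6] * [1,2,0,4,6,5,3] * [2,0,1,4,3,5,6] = [1,2,0,6,3,5,4]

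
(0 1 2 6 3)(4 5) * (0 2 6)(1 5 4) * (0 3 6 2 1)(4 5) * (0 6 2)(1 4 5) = (0 5 6 2 3 4 1)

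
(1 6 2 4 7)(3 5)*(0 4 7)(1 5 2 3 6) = (0 4)(2 7 5 6 3)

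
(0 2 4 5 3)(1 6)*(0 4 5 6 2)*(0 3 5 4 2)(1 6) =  (0 3 2 4 1)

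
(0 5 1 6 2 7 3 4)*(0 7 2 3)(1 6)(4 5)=(0 4 7)(3 5 6)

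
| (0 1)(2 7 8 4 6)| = 10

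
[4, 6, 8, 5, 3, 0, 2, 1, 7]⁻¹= [5, 7, 6, 4, 0, 3, 1, 8, 2]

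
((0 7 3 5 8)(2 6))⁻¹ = (0 8 5 3 7)(2 6)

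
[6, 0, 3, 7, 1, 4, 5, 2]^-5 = [0, 1, 3, 7, 4, 5, 6, 2]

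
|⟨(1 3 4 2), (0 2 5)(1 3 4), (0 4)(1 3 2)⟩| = 720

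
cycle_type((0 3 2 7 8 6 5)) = 7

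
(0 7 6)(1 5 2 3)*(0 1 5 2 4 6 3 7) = (1 2 7 3 5 4 6)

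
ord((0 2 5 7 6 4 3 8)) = 8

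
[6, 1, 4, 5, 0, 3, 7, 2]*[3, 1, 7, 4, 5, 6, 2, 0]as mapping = [0→2, 1→1, 2→5, 3→6, 4→3, 5→4, 6→0, 7→7]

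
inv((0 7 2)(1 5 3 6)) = (0 2 7)(1 6 3 5)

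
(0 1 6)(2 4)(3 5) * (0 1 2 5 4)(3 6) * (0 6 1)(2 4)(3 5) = (0 4 3 2 6)(1 5)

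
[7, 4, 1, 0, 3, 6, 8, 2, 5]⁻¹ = [3, 2, 7, 4, 1, 8, 5, 0, 6]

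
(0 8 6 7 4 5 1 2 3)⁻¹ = (0 3 2 1 5 4 7 6 8)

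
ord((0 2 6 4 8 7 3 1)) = 8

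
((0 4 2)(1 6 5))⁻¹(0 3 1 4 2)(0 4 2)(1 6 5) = (0 4 3 6 2)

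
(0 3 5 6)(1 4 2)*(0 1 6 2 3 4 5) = (0 4 3)(1 5 2 6)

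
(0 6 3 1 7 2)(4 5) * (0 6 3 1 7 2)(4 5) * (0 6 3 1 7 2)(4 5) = (0 1)(2 3)(4 5)(6 7)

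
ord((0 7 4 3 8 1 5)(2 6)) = 14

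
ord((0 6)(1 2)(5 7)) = 2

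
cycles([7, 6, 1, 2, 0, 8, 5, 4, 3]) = (0 7 4)(1 6 5 8 3 2)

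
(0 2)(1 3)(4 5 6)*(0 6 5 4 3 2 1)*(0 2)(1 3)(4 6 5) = (0 3 2 5 4 6 1)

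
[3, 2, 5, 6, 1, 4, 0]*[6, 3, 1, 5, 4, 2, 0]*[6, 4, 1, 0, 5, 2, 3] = [2, 4, 1, 6, 0, 5, 3]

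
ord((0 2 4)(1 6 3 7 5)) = 15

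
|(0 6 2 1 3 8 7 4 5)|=9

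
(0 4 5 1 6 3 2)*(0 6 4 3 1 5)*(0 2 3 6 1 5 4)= (0 6 5 4 2 1)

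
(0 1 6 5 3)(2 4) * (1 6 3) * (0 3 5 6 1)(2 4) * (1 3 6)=(0 3 6 1 5)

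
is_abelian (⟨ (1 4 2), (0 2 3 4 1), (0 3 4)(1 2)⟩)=no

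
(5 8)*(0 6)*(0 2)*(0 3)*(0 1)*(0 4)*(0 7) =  (0 6 2 3 1 4 7)(5 8)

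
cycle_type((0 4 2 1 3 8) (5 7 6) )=3.6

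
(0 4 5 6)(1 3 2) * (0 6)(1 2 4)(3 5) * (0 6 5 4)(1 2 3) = (0 2 3)(1 4)(5 6)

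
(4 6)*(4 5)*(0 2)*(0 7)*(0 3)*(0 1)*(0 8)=(0 2 7 3 1 8)(4 6 5)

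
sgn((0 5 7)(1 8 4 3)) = -1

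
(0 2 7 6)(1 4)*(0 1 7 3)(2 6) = (0 6 1 4 7 2 3)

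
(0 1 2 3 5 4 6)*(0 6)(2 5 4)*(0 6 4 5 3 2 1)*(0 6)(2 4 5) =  (0 6 5 1 3 2 4)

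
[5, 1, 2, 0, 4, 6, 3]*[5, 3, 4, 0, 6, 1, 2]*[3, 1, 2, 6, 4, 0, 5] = [1, 6, 4, 0, 5, 2, 3]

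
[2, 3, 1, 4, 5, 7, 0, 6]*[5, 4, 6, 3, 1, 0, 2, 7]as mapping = [0→6, 1→3, 2→4, 3→1, 4→0, 5→7, 6→5, 7→2]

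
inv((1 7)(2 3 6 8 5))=(1 7)(2 5 8 6 3)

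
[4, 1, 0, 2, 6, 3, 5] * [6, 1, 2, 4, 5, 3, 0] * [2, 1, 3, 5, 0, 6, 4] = [6, 1, 4, 3, 2, 0, 5]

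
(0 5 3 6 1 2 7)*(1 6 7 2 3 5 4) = (0 4 1 3 7)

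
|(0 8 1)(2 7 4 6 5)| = 15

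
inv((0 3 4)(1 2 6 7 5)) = (0 4 3)(1 5 7 6 2)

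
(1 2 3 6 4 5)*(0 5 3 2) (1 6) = (0 5 6 4 3 1) 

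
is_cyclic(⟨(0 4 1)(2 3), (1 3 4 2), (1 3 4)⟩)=no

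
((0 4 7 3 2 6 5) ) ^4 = (0 2 4 6 7 5 3) 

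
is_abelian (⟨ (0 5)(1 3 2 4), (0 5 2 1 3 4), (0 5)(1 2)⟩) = no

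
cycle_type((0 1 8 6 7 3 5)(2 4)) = 2.7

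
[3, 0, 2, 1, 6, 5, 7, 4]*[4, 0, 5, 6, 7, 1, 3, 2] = [6, 4, 5, 0, 3, 1, 2, 7]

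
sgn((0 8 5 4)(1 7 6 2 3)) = -1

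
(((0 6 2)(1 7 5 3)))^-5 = (0 6 2)(1 3 5 7)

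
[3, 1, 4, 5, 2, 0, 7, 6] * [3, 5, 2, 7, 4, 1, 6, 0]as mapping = [0→7, 1→5, 2→4, 3→1, 4→2, 5→3, 6→0, 7→6]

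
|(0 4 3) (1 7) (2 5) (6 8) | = 6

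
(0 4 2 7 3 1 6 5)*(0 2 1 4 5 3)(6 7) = (0 5 2 6 3 4 1 7)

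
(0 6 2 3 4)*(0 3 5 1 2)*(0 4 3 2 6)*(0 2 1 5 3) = (0 2 3)(1 6 4)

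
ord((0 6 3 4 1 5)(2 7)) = 6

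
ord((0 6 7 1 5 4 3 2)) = 8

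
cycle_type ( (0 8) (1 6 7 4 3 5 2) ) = 2.7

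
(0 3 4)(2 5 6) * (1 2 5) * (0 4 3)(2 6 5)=(1 6 2)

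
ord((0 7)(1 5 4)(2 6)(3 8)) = 6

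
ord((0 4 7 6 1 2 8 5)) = 8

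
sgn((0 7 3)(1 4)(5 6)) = 1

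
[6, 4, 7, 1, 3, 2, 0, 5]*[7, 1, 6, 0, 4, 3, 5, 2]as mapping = [0→5, 1→4, 2→2, 3→1, 4→0, 5→6, 6→7, 7→3]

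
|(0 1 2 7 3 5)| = 6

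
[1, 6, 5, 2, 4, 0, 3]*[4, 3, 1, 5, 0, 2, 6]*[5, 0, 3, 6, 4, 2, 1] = [6, 1, 3, 0, 5, 4, 2]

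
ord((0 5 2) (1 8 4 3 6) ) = 15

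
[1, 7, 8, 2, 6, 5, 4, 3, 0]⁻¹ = [8, 0, 3, 7, 6, 5, 4, 1, 2]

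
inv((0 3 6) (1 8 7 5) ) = (0 6 3) (1 5 7 8) 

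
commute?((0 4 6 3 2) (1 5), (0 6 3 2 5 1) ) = no:(0 4 6 3 2) (1 5)*(0 6 3 2 5 1) = (0 4 3 5) (2 6), (0 6 3 2 5 1)*(0 4 6 3 2) (1 5) = (0 3) (1 4 6 2) 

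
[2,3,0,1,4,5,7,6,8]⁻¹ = [2,3,0,1,4,5,7,6,8]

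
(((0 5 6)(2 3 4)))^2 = (0 6 5)(2 4 3)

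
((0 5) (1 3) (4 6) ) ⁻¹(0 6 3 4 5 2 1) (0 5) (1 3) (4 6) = (0 2 3 5 4 1 6) 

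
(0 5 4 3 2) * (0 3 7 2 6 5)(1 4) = (1 4 7 2 3 6 5)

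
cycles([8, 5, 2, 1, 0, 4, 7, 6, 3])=(0 8 3 1 5 4)(6 7)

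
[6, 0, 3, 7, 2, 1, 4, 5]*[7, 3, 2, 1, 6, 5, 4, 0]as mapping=[0→4, 1→7, 2→1, 3→0, 4→2, 5→3, 6→6, 7→5]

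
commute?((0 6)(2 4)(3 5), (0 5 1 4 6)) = no:(0 6)(2 4)(3 5)*(0 5 1 4 6) = (1 4 2 6 5 3), (0 5 1 4 6)*(0 6)(2 4)(3 5) = (0 3 5 1 2 4)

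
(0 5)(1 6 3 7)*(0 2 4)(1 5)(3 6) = (0 1 3 7 5 2 4)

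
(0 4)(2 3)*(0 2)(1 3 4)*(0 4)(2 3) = (0 1 2)(3 4)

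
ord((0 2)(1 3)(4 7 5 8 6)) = 10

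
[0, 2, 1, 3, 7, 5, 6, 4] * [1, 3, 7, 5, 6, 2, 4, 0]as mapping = [0→1, 1→7, 2→3, 3→5, 4→0, 5→2, 6→4, 7→6]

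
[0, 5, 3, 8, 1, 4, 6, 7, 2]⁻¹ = [0, 4, 8, 2, 5, 1, 6, 7, 3]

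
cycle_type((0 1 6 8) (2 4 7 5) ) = 4^2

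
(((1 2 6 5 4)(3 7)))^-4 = (1 2 6 5 4)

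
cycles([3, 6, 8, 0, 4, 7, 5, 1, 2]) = (0 3)(1 6 5 7)(2 8)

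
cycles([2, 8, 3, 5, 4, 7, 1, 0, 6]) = (0 2 3 5 7)(1 8 6)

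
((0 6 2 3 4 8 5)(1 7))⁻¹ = (0 5 8 4 3 2 6)(1 7)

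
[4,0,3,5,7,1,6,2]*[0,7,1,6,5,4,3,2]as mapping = [0→5,1→0,2→6,3→4,4→2,5→7,6→3,7→1]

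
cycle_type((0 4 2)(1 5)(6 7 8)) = 2.3^2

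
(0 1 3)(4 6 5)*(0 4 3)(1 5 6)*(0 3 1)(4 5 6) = (0 6 4)(1 3 5)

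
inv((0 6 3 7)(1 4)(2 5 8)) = (0 7 3 6)(1 4)(2 8 5)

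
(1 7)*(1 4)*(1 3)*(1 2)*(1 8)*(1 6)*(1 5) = (1 7 4 3 2 8 6 5)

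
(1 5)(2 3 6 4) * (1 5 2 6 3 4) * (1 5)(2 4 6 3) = (1 4 3 2 6 5)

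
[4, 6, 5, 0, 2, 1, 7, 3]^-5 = [5, 3, 6, 2, 1, 7, 0, 4]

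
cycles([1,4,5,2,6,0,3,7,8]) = (0 1 4 6 3 2 5)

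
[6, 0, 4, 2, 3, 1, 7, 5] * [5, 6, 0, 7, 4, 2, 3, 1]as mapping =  [0→3, 1→5, 2→4, 3→0, 4→7, 5→6, 6→1, 7→2]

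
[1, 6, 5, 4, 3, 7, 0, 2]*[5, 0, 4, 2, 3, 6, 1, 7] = [0, 1, 6, 3, 2, 7, 5, 4]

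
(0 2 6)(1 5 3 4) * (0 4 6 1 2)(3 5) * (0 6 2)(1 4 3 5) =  (0 6 3 2 4)(1 5)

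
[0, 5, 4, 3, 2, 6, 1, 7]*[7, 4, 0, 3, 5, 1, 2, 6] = [7, 1, 5, 3, 0, 2, 4, 6]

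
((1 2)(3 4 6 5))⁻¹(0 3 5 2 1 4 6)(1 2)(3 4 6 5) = (0 4 3 1 2 6 5)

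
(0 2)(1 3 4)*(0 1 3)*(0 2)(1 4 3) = (1 2 4)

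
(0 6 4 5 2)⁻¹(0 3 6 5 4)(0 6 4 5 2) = (2 5 6 3 4)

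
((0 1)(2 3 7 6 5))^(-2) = (2 6 3 5 7)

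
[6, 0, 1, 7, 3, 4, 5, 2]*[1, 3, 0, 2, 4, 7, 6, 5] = [6, 1, 3, 5, 2, 4, 7, 0]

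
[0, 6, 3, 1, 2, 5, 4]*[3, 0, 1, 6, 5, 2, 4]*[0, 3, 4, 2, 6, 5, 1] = [2, 6, 1, 0, 3, 4, 5]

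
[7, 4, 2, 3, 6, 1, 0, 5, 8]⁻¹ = [6, 5, 2, 3, 1, 7, 4, 0, 8]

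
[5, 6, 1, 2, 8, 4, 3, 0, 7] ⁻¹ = [7, 2, 3, 6, 5, 0, 1, 8, 4] 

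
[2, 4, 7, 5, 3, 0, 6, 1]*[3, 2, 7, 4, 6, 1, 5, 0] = [7, 6, 0, 1, 4, 3, 5, 2]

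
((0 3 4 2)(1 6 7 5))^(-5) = (0 2 4 3)(1 5 7 6)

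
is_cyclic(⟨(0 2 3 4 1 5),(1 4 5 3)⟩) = no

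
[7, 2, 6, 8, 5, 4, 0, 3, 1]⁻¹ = [6, 8, 1, 7, 5, 4, 2, 0, 3]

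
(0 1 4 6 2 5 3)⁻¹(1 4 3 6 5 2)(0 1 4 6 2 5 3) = (0 2 3 5 4 6)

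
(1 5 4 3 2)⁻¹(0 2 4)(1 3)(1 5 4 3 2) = (0 1 3)(2 5)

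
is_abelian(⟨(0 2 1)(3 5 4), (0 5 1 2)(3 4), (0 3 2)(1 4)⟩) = no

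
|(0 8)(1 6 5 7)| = 4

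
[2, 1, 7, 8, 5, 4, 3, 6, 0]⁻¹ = [8, 1, 0, 6, 5, 4, 7, 2, 3]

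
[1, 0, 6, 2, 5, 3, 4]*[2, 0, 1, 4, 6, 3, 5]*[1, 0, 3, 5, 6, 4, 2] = [1, 3, 4, 0, 5, 6, 2] 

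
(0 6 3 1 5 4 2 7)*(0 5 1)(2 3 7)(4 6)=(0 4 3)(5 6 7)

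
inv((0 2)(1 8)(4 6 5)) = (0 2)(1 8)(4 5 6)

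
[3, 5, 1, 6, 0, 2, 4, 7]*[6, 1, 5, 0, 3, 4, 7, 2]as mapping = [0→0, 1→4, 2→1, 3→7, 4→6, 5→5, 6→3, 7→2]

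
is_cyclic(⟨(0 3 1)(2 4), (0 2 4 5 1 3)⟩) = no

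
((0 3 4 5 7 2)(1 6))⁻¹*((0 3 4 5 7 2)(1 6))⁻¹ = (0 7 4)(2 5 3)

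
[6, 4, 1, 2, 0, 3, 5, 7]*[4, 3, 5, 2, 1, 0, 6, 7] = [6, 1, 3, 5, 4, 2, 0, 7]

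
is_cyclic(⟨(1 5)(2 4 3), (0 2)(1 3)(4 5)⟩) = no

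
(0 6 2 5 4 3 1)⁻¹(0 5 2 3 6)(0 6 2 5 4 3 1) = (1 2 6 4 5)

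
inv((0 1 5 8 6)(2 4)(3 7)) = (0 6 8 5 1)(2 4)(3 7)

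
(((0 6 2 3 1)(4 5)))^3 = (0 3 6 1 2)(4 5)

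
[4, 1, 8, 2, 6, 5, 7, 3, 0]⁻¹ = [8, 1, 3, 7, 0, 5, 4, 6, 2]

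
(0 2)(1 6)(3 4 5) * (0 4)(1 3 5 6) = (0 2 4 6 3)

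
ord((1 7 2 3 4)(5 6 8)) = 15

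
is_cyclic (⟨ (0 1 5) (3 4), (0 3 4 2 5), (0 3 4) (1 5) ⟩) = no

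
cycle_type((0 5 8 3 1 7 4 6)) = 8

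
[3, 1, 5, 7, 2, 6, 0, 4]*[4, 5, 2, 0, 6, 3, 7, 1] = [0, 5, 3, 1, 2, 7, 4, 6]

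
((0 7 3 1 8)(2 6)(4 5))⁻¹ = (0 8 1 3 7)(2 6)(4 5)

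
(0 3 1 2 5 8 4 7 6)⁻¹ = (0 6 7 4 8 5 2 1 3)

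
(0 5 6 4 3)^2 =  (0 6 3 5 4)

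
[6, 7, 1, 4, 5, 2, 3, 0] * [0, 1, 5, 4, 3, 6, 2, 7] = [2, 7, 1, 3, 6, 5, 4, 0]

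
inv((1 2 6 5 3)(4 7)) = (1 3 5 6 2)(4 7)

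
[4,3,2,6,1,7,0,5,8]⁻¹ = [6,4,2,1,0,7,3,5,8]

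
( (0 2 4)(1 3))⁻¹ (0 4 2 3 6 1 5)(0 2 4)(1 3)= (0 4 1 6 3 5 2)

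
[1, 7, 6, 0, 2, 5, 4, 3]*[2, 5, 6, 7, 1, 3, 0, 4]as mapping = [0→5, 1→4, 2→0, 3→2, 4→6, 5→3, 6→1, 7→7]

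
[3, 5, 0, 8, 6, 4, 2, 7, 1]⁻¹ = [2, 8, 6, 0, 5, 1, 4, 7, 3]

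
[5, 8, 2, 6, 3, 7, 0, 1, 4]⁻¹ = [6, 7, 2, 4, 8, 0, 3, 5, 1]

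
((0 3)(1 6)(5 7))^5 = (0 3)(1 6)(5 7)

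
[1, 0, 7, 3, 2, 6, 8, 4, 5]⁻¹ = [1, 0, 4, 3, 7, 8, 5, 2, 6]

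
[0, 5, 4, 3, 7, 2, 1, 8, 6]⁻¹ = [0, 6, 5, 3, 2, 1, 8, 4, 7]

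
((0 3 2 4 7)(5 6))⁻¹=(0 7 4 2 3)(5 6)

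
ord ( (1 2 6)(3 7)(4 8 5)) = 6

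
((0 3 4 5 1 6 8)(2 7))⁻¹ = (0 8 6 1 5 4 3)(2 7)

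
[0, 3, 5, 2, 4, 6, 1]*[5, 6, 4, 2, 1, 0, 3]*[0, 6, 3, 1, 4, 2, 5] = [2, 3, 0, 4, 6, 1, 5]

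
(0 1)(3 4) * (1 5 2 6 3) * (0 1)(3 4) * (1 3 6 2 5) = (0 1 3 6 4)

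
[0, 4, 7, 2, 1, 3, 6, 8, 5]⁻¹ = [0, 4, 3, 5, 1, 8, 6, 2, 7]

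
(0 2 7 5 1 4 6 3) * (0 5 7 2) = (1 4 6 3 5)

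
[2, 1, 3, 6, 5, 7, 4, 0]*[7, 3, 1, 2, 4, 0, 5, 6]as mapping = [0→1, 1→3, 2→2, 3→5, 4→0, 5→6, 6→4, 7→7]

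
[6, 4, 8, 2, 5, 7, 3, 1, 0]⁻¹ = [8, 7, 3, 6, 1, 4, 0, 5, 2]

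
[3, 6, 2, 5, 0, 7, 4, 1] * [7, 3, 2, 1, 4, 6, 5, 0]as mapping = [0→1, 1→5, 2→2, 3→6, 4→7, 5→0, 6→4, 7→3]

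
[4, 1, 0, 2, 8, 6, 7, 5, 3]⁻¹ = [2, 1, 3, 8, 0, 7, 5, 6, 4]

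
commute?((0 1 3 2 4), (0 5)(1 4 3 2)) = no:(0 1 3 2 4) * (0 5)(1 4 3 2) = (0 4 5)(1 2 3), (0 5)(1 4 3 2) * (0 1 3 2 4) = (0 5 1)(2 3 4)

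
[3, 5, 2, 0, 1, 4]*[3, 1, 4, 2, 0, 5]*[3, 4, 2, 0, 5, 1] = [2, 1, 5, 0, 4, 3]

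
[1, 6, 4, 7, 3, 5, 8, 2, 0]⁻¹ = [8, 0, 7, 4, 2, 5, 1, 3, 6]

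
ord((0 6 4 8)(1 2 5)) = 12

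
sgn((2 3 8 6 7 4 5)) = 1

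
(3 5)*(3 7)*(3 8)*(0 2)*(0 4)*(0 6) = (0 2 4 6) (3 5 7 8) 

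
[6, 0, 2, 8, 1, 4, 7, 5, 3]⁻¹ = [1, 4, 2, 8, 5, 7, 0, 6, 3]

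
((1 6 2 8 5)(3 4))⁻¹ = (1 5 8 2 6)(3 4)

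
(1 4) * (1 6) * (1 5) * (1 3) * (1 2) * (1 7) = (1 4 6 5 3 2 7)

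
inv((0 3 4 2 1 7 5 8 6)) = (0 6 8 5 7 1 2 4 3)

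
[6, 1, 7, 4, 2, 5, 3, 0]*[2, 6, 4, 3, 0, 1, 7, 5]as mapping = [0→7, 1→6, 2→5, 3→0, 4→4, 5→1, 6→3, 7→2]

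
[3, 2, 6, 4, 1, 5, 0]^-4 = [4, 6, 0, 1, 2, 5, 3]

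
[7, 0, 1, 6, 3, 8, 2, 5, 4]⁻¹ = [1, 2, 6, 4, 8, 7, 3, 0, 5]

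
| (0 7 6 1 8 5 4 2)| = 8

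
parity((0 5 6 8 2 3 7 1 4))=even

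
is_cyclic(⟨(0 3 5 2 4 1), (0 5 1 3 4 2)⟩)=no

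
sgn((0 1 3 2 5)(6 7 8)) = 1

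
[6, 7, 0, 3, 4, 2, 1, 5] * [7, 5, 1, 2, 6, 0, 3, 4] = [3, 4, 7, 2, 6, 1, 5, 0]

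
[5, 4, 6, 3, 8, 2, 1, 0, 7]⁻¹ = [7, 6, 5, 3, 1, 0, 2, 8, 4]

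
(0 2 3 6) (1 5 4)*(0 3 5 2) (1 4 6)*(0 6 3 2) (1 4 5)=(0 6 2 1) (3 4 5) 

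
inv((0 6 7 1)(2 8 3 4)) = (0 1 7 6)(2 4 3 8)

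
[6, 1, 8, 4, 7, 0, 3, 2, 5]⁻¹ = [5, 1, 7, 6, 3, 8, 0, 4, 2]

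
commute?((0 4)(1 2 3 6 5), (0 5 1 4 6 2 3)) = no:(0 4)(1 2 3 6 5)*(0 5 1 4 6 2 3) = (0 6 1 3 2)(4 5), (0 5 1 4 6 2 3)*(0 4)(1 2 3 6 5) = (0 1)(2 6 3 4 5)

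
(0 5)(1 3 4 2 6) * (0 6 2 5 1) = (0 1 3 4 5 6)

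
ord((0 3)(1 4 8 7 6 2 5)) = 14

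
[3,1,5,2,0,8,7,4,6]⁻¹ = [4,1,3,0,7,2,8,6,5]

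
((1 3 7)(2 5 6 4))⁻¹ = (1 7 3)(2 4 6 5)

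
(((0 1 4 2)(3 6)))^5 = (0 1 4 2)(3 6)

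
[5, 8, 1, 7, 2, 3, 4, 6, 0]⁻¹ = [8, 2, 4, 5, 6, 0, 7, 3, 1]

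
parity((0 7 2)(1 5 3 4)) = odd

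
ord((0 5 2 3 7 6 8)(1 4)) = 14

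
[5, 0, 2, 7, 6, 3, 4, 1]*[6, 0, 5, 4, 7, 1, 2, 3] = [1, 6, 5, 3, 2, 4, 7, 0]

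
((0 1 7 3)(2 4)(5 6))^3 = (0 3 7 1)(2 4)(5 6)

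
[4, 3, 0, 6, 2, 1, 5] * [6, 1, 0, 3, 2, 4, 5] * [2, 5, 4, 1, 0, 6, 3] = [4, 1, 3, 6, 2, 5, 0]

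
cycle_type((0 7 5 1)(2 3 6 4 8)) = 4.5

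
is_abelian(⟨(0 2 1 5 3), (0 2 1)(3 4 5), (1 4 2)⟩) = no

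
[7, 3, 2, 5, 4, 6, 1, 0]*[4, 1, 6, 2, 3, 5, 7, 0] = [0, 2, 6, 5, 3, 7, 1, 4]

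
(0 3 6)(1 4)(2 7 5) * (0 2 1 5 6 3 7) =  (0 7 6 2)(1 4 5)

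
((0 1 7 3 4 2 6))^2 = (0 7 4 6 1 3 2)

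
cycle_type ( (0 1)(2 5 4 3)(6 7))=2^2.4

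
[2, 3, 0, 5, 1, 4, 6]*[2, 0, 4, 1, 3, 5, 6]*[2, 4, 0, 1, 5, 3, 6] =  [5, 4, 0, 3, 2, 1, 6]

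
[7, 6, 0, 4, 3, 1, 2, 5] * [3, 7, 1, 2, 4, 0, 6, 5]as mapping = [0→5, 1→6, 2→3, 3→4, 4→2, 5→7, 6→1, 7→0]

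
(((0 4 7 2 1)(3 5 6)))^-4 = (0 4 7 2 1)(3 6 5)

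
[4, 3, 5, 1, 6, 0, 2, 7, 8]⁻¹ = [5, 3, 6, 1, 0, 2, 4, 7, 8]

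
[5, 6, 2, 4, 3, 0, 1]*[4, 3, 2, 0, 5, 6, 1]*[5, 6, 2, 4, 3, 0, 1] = [1, 6, 2, 0, 5, 3, 4]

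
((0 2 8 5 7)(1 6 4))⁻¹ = (0 7 5 8 2)(1 4 6)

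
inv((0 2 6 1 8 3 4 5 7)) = (0 7 5 4 3 8 1 6 2)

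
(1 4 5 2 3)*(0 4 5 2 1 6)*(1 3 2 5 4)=(0 1 4 5 3 6)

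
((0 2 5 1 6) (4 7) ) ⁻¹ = (0 6 1 5 2) (4 7) 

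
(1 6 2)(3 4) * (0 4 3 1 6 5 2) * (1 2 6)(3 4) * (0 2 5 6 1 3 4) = (0 4 5 1 6 2 3)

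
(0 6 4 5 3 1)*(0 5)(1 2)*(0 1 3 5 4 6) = (1 4)(2 3)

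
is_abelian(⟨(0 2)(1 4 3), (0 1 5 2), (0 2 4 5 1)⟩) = no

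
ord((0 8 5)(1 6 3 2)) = 12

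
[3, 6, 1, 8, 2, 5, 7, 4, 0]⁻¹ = [8, 2, 4, 0, 7, 5, 1, 6, 3]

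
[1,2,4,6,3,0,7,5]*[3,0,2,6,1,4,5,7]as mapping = [0→0,1→2,2→1,3→5,4→6,5→3,6→7,7→4]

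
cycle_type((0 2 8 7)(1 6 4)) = 3.4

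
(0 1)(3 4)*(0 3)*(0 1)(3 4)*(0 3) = (0 3)(1 4)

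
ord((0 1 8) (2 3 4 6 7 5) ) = 6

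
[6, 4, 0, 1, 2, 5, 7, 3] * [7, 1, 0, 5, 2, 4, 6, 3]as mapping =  [0→6, 1→2, 2→7, 3→1, 4→0, 5→4, 6→3, 7→5]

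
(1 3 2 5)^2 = (1 2)(3 5)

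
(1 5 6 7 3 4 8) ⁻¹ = (1 8 4 3 7 6 5) 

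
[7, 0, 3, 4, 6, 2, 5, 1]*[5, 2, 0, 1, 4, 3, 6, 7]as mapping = [0→7, 1→5, 2→1, 3→4, 4→6, 5→0, 6→3, 7→2]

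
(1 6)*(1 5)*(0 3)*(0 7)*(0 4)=(0 3 7 4)(1 6 5)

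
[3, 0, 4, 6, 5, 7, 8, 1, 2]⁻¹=[1, 7, 8, 0, 2, 4, 3, 5, 6]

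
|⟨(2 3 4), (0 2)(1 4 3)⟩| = 120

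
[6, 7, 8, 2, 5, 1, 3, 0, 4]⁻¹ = [7, 5, 3, 6, 8, 4, 0, 1, 2]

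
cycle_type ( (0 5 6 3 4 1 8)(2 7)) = 2.7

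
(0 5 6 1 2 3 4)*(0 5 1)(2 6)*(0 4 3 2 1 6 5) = (0 6 4)(1 5)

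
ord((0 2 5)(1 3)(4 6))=6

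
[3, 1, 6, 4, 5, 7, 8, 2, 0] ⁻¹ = [8, 1, 7, 0, 3, 4, 2, 5, 6] 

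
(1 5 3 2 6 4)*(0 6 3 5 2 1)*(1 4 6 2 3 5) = (0 2 5 1 3 4)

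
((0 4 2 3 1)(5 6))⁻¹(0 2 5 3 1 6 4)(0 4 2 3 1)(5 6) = (0 5 2 4 3 6 1)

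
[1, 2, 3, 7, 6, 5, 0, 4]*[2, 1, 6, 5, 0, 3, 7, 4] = [1, 6, 5, 4, 7, 3, 2, 0]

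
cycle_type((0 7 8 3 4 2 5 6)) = 8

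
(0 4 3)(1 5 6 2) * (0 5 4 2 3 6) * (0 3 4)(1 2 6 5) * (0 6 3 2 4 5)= (0 3 1 6 5 2 4)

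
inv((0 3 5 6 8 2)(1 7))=(0 2 8 6 5 3)(1 7)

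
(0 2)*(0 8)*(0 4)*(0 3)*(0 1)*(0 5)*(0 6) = (0 2 8 4 3 1 5 6)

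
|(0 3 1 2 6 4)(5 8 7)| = 6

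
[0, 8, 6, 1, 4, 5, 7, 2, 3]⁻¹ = [0, 3, 7, 8, 4, 5, 2, 6, 1]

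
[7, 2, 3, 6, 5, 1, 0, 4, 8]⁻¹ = [6, 5, 1, 2, 7, 4, 3, 0, 8]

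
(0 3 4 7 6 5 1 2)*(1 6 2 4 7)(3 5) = (0 5 6 3 7 2)(1 4)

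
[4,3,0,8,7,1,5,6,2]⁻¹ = [2,5,8,1,0,6,7,4,3]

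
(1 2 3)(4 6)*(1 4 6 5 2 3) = (1 3 4 5 2)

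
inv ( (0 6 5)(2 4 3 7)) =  (0 5 6)(2 7 3 4)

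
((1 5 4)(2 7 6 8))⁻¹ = (1 4 5)(2 8 6 7)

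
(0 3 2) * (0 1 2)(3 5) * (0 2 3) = (0 5)(1 3 2)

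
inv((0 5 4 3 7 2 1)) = (0 1 2 7 3 4 5)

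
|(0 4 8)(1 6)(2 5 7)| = 6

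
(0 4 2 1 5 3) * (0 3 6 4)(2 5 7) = (1 7 2)(4 5 6)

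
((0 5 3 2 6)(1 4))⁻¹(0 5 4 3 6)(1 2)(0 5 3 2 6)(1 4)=(0 5 3 1 2)(4 6)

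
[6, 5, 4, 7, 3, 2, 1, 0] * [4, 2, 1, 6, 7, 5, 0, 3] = [0, 5, 7, 3, 6, 1, 2, 4]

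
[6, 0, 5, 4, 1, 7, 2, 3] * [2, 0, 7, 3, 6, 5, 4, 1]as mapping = [0→4, 1→2, 2→5, 3→6, 4→0, 5→1, 6→7, 7→3]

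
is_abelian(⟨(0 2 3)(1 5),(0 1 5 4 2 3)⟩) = no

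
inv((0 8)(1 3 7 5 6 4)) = (0 8)(1 4 6 5 7 3)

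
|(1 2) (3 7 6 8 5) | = 10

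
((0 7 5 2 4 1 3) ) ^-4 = (0 2 3 5 1 7 4) 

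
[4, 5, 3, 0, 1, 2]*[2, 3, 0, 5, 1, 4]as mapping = [0→1, 1→4, 2→5, 3→2, 4→3, 5→0]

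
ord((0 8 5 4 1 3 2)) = 7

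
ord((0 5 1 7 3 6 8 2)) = 8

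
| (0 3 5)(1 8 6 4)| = 12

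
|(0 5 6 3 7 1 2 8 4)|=9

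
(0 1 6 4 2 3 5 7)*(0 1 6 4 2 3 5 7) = (0 6 2 5)(1 4 3 7)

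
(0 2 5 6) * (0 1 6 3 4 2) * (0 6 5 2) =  (0 6 1 5 3 4)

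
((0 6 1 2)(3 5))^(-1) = (0 2 1 6)(3 5)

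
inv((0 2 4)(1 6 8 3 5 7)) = (0 4 2)(1 7 5 3 8 6)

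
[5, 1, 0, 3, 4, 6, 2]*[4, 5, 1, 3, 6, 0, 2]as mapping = [0→0, 1→5, 2→4, 3→3, 4→6, 5→2, 6→1]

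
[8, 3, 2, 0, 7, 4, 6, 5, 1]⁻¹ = [3, 8, 2, 1, 5, 7, 6, 4, 0]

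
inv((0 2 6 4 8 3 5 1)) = (0 1 5 3 8 4 6 2)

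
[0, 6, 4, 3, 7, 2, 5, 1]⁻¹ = [0, 7, 5, 3, 2, 6, 1, 4]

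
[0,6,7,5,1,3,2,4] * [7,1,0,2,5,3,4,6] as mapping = [0→7,1→4,2→6,3→3,4→1,5→2,6→0,7→5] 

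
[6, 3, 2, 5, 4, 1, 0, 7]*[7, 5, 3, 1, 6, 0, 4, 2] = [4, 1, 3, 0, 6, 5, 7, 2]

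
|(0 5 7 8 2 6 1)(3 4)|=14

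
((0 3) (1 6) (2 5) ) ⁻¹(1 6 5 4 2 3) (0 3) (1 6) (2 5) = (0 6 1 2 4 5) 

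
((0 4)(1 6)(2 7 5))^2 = (2 5 7)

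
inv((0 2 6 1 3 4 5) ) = (0 5 4 3 1 6 2) 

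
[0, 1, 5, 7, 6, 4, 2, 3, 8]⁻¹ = [0, 1, 6, 7, 5, 2, 4, 3, 8]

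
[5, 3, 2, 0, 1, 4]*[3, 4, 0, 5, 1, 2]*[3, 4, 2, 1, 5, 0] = [2, 0, 3, 1, 5, 4]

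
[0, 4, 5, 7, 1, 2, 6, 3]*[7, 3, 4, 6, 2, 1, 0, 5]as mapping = [0→7, 1→2, 2→1, 3→5, 4→3, 5→4, 6→0, 7→6]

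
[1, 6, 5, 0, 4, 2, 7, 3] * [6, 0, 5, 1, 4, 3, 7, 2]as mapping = [0→0, 1→7, 2→3, 3→6, 4→4, 5→5, 6→2, 7→1]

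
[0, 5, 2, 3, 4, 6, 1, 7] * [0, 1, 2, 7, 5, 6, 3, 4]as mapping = [0→0, 1→6, 2→2, 3→7, 4→5, 5→3, 6→1, 7→4]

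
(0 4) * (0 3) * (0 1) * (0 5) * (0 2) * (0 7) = (0 4 3 1 5 2 7)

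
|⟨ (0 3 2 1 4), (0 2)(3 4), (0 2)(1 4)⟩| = 60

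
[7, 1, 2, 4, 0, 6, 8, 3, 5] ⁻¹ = [4, 1, 2, 7, 3, 8, 5, 0, 6] 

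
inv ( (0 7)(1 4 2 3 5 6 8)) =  (0 7)(1 8 6 5 3 2 4)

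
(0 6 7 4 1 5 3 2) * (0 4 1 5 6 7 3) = (0 7 1 6 3 2 4 5)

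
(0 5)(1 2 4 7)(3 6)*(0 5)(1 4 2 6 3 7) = (1 6 7 4)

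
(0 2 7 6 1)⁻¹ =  (0 1 6 7 2)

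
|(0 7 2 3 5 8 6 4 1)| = 9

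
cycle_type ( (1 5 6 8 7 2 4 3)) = 8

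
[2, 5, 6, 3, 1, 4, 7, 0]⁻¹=[7, 4, 0, 3, 5, 1, 2, 6]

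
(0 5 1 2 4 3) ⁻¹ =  (0 3 4 2 1 5) 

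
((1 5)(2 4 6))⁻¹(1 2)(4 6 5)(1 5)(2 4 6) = (1 6 2)(4 5)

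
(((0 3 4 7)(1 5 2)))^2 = (0 4)(1 2 5)(3 7)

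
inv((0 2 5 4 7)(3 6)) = (0 7 4 5 2)(3 6)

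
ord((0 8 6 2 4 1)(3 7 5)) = 6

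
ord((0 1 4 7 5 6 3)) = 7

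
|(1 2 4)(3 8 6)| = 3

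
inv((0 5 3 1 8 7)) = (0 7 8 1 3 5)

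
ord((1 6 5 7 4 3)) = 6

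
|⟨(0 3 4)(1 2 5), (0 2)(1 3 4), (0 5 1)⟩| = 720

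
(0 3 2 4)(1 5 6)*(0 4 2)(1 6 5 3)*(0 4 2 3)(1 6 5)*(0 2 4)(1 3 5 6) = (0 1 2 5 3)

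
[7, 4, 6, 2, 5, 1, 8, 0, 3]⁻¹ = [7, 5, 3, 8, 1, 4, 2, 0, 6]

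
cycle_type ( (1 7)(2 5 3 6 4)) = 2.5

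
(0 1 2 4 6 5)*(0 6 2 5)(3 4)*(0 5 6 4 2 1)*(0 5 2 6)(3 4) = (0 5 3 6 2 4 1)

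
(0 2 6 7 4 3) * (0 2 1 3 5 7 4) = (0 1 3 2 6 4 5 7)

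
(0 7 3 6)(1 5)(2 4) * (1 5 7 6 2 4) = (0 6)(1 7 3 2)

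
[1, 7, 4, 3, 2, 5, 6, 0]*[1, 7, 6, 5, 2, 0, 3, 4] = [7, 4, 2, 5, 6, 0, 3, 1]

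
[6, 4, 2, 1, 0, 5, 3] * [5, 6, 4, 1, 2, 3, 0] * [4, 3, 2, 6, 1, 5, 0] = [4, 2, 1, 0, 5, 6, 3]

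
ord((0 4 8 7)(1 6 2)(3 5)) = 12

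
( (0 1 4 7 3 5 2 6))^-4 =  (0 3)(1 5)(2 4)(6 7)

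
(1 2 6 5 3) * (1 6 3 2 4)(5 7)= (1 4)(2 3 6 7 5)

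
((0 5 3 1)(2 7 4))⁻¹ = (0 1 3 5)(2 4 7)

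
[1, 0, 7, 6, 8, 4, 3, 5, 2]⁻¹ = [1, 0, 8, 6, 5, 7, 3, 2, 4]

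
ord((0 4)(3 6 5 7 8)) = 10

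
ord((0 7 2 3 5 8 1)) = 7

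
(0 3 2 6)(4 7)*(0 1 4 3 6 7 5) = (0 6 1 4 5)(2 7 3)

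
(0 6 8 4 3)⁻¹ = (0 3 4 8 6)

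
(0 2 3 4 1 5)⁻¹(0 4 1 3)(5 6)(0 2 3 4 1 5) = (0 6)(1 5 4 2)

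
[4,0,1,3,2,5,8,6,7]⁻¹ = [1,2,4,3,0,5,7,8,6]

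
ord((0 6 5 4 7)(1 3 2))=15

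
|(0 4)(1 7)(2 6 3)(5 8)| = 6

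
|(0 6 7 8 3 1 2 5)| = 8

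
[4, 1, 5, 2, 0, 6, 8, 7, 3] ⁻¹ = [4, 1, 3, 8, 0, 2, 5, 7, 6] 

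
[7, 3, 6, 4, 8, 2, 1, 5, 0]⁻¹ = [8, 6, 5, 1, 3, 7, 2, 0, 4]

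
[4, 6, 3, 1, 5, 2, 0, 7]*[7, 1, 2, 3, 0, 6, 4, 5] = [0, 4, 3, 1, 6, 2, 7, 5]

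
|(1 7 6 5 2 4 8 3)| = 8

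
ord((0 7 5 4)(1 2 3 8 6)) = 20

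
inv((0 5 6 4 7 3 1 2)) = (0 2 1 3 7 4 6 5)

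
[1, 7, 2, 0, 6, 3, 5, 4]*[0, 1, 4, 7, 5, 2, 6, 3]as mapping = [0→1, 1→3, 2→4, 3→0, 4→6, 5→7, 6→2, 7→5]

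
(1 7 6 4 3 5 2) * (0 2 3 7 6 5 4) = (0 2 1 6)(3 4 7 5)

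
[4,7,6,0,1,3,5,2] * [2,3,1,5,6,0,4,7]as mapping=[0→6,1→7,2→4,3→2,4→3,5→5,6→0,7→1]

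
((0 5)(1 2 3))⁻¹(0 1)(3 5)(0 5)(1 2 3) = (0 1)(2 5)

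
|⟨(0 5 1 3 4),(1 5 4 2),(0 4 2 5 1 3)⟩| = 720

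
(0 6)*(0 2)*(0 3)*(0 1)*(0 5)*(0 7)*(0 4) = (0 6 2 3 1 5 7 4)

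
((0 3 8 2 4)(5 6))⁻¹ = (0 4 2 8 3)(5 6)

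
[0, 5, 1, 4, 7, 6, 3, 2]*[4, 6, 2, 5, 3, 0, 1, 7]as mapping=[0→4, 1→0, 2→6, 3→3, 4→7, 5→1, 6→5, 7→2]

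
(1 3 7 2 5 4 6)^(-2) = (1 4 2 3 6 5 7)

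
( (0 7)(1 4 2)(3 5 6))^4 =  (1 4 2)(3 5 6)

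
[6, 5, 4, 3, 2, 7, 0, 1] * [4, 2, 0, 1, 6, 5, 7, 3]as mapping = [0→7, 1→5, 2→6, 3→1, 4→0, 5→3, 6→4, 7→2]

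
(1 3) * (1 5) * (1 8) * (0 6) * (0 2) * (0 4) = (0 6 2 4)(1 3 5 8)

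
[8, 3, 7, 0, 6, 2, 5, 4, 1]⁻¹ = [3, 8, 5, 1, 7, 6, 4, 2, 0]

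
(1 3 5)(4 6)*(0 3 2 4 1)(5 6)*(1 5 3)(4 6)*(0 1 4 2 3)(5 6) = (0 4)(1 3 2 5)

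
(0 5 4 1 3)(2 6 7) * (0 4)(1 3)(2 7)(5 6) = (0 6 2 5)(3 4)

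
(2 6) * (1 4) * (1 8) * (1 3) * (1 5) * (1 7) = (1 4 8 3 5 7)(2 6)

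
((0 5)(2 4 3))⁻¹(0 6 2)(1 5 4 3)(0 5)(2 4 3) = (0 3 2 1)(4 5 6)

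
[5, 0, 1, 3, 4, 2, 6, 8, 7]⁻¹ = [1, 2, 5, 3, 4, 0, 6, 8, 7]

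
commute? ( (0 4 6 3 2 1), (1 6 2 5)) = no: (0 4 6 3 2 1)*(1 6 2 5) = (0 4 2 6 3 5 1), (1 6 2 5)*(0 4 6 3 2 1) = (0 4 6 1 3 2 5)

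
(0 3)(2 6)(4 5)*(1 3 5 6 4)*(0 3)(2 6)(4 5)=(0 4 2 5 1)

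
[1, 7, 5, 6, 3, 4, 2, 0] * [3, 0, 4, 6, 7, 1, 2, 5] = [0, 5, 1, 2, 6, 7, 4, 3]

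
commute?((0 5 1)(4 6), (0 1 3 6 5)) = no:(0 5 1)(4 6)*(0 1 3 6 5) = (3 6 4 5), (0 1 3 6 5)*(0 5 1)(4 6) = (1 3 4 6)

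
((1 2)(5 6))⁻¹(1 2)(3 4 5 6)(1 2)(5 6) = (1 2)(3 4 6 5)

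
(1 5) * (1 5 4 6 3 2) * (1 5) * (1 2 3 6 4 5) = (1 5 2)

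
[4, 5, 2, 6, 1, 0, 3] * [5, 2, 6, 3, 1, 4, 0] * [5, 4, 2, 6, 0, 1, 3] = [4, 0, 3, 5, 2, 1, 6]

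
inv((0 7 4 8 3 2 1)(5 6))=(0 1 2 3 8 4 7)(5 6)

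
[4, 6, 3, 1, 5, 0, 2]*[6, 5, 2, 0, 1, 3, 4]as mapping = [0→1, 1→4, 2→0, 3→5, 4→3, 5→6, 6→2]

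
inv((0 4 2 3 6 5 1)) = (0 1 5 6 3 2 4)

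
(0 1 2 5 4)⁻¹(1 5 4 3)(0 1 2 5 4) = (0 3 2 4)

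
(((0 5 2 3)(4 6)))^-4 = ()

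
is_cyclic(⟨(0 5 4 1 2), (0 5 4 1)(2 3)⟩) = no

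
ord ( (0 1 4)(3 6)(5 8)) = 6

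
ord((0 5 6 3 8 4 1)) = 7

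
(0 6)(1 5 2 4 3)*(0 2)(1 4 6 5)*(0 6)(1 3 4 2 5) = (0 1 3 2)(5 6)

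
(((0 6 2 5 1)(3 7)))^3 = (0 5 6 1 2)(3 7)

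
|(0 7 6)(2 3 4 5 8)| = 15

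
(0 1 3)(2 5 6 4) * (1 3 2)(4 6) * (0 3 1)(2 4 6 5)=(0 1 4)(5 6)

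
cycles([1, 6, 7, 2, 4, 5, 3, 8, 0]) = (0 1 6 3 2 7 8)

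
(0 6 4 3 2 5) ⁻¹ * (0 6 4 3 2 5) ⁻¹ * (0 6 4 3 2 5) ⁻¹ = (0 3) (2 6) (4 5) 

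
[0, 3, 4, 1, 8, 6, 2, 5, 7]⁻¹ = [0, 3, 6, 1, 2, 7, 5, 8, 4]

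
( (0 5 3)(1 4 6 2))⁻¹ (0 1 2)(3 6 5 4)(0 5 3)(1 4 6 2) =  (0 2 3 6)(1 5 4)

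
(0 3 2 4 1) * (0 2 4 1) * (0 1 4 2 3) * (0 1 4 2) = (0 1 3)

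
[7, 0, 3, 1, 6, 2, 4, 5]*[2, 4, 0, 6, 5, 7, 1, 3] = [3, 2, 6, 4, 1, 0, 5, 7]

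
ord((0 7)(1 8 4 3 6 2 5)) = 14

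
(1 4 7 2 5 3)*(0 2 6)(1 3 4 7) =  (0 2 5 4 1 7 6)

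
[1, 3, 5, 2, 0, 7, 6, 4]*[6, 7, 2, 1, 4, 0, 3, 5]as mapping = [0→7, 1→1, 2→0, 3→2, 4→6, 5→5, 6→3, 7→4]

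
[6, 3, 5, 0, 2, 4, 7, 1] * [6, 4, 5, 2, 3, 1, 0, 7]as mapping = [0→0, 1→2, 2→1, 3→6, 4→5, 5→3, 6→7, 7→4]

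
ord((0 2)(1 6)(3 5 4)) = 6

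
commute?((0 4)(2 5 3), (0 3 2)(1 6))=no:(0 4)(2 5 3) * (0 3 2)(1 6)=(0 4 3)(1 6)(2 5), (0 3 2)(1 6) * (0 4)(2 5 3)=(0 2 4)(1 6)(3 5)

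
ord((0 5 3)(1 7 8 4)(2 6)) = 12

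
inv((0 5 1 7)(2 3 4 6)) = (0 7 1 5)(2 6 4 3)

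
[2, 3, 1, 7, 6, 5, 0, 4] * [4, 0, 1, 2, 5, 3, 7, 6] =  [1, 2, 0, 6, 7, 3, 4, 5]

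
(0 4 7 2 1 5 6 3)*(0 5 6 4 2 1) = (0 2)(1 6 3 5 4 7)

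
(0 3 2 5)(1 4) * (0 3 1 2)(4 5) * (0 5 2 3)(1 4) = (0 4 3 5)(1 2)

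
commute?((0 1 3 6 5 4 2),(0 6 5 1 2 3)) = no:(0 1 3 6 5 4 2)*(0 6 5 1 2 3) = (0 2 6 1)(3 5 4),(0 6 5 1 2 3)*(0 1 3 6 5 4 2) = (0 5 3 1)(2 6 4)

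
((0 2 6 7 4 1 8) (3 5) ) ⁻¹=(0 8 1 4 7 6 2) (3 5) 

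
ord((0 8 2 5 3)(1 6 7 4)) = 20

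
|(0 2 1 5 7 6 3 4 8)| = 9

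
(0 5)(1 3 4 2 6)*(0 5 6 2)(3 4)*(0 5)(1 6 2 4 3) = (0 2 4 5)(1 3)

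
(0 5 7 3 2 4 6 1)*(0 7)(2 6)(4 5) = (0 4 2 5)(1 7 3 6)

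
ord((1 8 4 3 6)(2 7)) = 10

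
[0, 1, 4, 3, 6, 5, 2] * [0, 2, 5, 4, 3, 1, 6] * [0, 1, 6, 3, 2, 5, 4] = [0, 6, 3, 2, 4, 1, 5]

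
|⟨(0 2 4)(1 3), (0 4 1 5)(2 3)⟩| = 720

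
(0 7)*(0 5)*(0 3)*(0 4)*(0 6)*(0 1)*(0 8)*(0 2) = (0 7 5 3 4 6 1 8 2)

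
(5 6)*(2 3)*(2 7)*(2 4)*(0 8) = (0 8)(2 3 7 4)(5 6)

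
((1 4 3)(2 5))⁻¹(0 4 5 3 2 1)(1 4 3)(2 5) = (0 3 2 1 5 4)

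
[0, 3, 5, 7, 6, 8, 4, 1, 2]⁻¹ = [0, 7, 8, 1, 6, 2, 4, 3, 5]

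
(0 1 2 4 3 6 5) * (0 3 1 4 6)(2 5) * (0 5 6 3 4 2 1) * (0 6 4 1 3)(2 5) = (0 5 1 4 6 3 2)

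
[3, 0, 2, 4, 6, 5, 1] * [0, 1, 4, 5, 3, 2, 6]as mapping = [0→5, 1→0, 2→4, 3→3, 4→6, 5→2, 6→1]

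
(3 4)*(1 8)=(1 8) (3 4) 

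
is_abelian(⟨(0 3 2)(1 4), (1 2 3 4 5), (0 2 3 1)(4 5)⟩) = no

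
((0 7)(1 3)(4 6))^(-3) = (0 7)(1 3)(4 6)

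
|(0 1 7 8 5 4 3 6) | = 8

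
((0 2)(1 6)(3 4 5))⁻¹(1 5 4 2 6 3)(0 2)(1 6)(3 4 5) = (0 1 4 6 3 5)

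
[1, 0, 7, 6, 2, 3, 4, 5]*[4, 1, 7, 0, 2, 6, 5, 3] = [1, 4, 3, 5, 7, 0, 2, 6]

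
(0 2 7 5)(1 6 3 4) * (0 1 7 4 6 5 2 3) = (0 3 6)(1 5)(2 4 7)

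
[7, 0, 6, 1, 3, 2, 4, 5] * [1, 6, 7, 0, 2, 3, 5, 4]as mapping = [0→4, 1→1, 2→5, 3→6, 4→0, 5→7, 6→2, 7→3]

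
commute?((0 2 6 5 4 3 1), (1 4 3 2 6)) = no:(0 2 6 5 4 3 1) * (1 4 3 2 6) = (0 6 5 3 4 2 1), (1 4 3 2 6) * (0 2 6 5 4 3 1) = (0 2 5 4 1 3 6)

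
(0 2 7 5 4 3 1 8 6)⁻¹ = (0 6 8 1 3 4 5 7 2)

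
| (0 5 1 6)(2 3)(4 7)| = 4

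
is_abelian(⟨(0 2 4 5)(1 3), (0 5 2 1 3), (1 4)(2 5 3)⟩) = no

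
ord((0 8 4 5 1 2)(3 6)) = 6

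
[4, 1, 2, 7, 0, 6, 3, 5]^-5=[4, 1, 2, 6, 0, 7, 5, 3]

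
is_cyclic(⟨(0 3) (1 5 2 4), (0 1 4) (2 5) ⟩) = no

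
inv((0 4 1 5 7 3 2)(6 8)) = (0 2 3 7 5 1 4)(6 8)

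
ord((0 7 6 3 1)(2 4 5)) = 15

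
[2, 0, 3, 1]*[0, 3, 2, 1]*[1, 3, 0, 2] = [0, 1, 3, 2]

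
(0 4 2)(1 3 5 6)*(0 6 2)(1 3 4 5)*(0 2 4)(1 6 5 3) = (0 3 6 1)(2 5 4)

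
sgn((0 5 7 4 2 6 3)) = 1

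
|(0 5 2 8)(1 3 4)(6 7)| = 12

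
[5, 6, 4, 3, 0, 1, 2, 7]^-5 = [5, 6, 4, 3, 0, 1, 2, 7]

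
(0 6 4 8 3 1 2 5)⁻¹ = (0 5 2 1 3 8 4 6)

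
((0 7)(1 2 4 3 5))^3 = (0 7)(1 3 2 5 4)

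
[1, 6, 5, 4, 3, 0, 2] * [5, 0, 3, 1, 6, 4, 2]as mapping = [0→0, 1→2, 2→4, 3→6, 4→1, 5→5, 6→3]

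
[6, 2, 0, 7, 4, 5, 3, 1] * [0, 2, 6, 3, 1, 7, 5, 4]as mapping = [0→5, 1→6, 2→0, 3→4, 4→1, 5→7, 6→3, 7→2]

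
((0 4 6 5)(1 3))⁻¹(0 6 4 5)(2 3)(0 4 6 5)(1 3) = (0 4 5 6)(1 2)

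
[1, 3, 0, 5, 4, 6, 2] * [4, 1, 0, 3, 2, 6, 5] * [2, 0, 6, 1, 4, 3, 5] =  [0, 1, 4, 5, 6, 3, 2]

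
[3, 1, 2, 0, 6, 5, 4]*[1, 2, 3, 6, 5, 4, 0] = [6, 2, 3, 1, 0, 4, 5]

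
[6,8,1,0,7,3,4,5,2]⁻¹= [3,2,8,5,6,7,0,4,1]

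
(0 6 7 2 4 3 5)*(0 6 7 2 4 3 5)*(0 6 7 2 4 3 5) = (0 2 5 7 3 6 4) 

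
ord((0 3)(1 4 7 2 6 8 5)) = 14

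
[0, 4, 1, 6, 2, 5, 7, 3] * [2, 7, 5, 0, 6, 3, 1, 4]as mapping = [0→2, 1→6, 2→7, 3→1, 4→5, 5→3, 6→4, 7→0]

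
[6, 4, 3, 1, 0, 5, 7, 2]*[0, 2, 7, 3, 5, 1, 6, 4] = [6, 5, 3, 2, 0, 1, 4, 7]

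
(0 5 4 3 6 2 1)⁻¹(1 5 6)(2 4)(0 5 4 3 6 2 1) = (0 4 2)(1 3)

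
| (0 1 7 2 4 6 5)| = 7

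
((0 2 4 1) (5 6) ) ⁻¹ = (0 1 4 2) (5 6) 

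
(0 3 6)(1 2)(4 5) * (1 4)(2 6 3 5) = (0 5 1 6)(2 4)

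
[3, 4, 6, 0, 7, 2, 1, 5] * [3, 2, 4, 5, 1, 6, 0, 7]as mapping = [0→5, 1→1, 2→0, 3→3, 4→7, 5→4, 6→2, 7→6]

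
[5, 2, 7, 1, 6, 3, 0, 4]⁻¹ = [6, 3, 1, 5, 7, 0, 4, 2]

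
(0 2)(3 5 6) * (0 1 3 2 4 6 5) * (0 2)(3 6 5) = (0 4 5 3 2 1 6)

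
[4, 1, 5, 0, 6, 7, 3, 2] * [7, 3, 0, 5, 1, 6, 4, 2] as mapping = [0→1, 1→3, 2→6, 3→7, 4→4, 5→2, 6→5, 7→0] 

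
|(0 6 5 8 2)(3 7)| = 10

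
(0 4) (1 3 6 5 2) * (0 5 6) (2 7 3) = (0 4 5 7 3) (1 2) 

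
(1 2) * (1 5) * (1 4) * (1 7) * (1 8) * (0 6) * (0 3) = (0 6 3)(1 2 5 4 7 8)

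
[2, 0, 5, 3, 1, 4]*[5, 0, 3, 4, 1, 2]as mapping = [0→3, 1→5, 2→2, 3→4, 4→0, 5→1]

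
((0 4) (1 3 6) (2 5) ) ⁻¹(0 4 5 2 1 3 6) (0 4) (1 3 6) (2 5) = (0 2 5 3 6 1 4) 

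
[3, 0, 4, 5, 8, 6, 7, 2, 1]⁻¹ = [1, 8, 7, 0, 2, 3, 5, 6, 4]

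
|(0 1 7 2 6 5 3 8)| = 8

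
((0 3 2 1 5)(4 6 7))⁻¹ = (0 5 1 2 3)(4 7 6)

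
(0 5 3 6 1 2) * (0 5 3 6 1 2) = (0 3 1)(2 5 6)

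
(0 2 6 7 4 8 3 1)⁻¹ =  (0 1 3 8 4 7 6 2)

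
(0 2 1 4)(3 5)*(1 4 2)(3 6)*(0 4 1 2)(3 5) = (0 2 1)(5 6)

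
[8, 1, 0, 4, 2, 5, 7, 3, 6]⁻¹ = [2, 1, 4, 7, 3, 5, 8, 6, 0]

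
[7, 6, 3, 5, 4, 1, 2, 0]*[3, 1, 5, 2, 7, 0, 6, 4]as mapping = [0→4, 1→6, 2→2, 3→0, 4→7, 5→1, 6→5, 7→3]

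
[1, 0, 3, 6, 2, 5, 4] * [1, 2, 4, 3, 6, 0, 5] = [2, 1, 3, 5, 4, 0, 6]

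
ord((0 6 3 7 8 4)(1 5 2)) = 6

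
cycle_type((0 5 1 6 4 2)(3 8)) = 2.6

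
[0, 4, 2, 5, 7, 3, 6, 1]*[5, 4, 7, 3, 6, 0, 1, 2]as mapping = [0→5, 1→6, 2→7, 3→0, 4→2, 5→3, 6→1, 7→4]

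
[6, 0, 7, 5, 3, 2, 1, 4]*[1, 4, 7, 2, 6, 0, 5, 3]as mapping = [0→5, 1→1, 2→3, 3→0, 4→2, 5→7, 6→4, 7→6]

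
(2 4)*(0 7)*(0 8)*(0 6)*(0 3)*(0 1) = (0 7 8 6 3 1)(2 4)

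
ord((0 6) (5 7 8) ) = 6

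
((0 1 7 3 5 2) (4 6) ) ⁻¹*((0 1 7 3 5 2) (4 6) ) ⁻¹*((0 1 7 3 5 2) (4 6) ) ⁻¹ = (0 3) (1 5) (2 7) (4 6) 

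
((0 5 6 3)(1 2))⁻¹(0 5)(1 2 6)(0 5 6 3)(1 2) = (1 3 2)(5 6)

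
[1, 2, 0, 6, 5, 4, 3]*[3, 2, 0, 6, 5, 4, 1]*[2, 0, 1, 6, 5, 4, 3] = [1, 2, 6, 0, 5, 4, 3]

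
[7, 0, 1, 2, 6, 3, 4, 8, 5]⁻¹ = [1, 2, 3, 5, 6, 8, 4, 0, 7]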